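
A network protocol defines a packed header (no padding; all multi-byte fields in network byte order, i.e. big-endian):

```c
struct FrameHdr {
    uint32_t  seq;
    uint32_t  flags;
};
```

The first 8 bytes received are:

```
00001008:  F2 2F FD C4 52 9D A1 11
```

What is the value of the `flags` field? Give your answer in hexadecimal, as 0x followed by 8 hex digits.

`flags` follows `seq` (4 bytes), so it starts at byte offset 4 and occupies 4 bytes.
Bytes at offsets 4..7: 52 9D A1 11.
In big-endian order the high byte comes first in memory.
The bytes are already most-significant first: 0x529DA111.

0x529DA111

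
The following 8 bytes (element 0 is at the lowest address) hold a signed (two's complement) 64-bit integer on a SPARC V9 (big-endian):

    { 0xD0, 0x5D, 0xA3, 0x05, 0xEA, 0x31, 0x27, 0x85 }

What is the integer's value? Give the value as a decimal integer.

Big-endian stores the most-significant byte at the lowest address.
The bytes are already most-significant first: 0xD05DA305EA312785.
Top bit is set, so as a signed 64-bit value this is 0xD05DA305EA312785 − 2^64 = -3432408095187196027.

-3432408095187196027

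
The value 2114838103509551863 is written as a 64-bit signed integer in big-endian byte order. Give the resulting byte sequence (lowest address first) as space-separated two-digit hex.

1D 59 6A 0C DD 25 CA F7

2114838103509551863 in hexadecimal, padded to 64 bits, is 0x1D596A0CDD25CAF7.
Split into bytes (most-significant first): 1D 59 6A 0C DD 25 CA F7.
In big-endian order the high byte comes first in memory.
So the memory order matches the most-significant-first order: 1D 59 6A 0C DD 25 CA F7.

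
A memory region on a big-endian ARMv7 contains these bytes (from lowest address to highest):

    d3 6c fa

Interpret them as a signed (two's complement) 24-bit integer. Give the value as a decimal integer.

Big-endian stores the most-significant byte at the lowest address.
The bytes are already most-significant first: 0xD36CFA.
Top bit is set, so as a signed 24-bit value this is 0xD36CFA − 2^24 = -2921222.

-2921222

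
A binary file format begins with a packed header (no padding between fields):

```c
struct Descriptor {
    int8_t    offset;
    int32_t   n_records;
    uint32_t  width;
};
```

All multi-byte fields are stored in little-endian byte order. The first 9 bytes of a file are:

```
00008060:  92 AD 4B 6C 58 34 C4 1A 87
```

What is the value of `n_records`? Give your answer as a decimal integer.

`n_records` follows `offset` (1 byte), so it starts at byte offset 1 and occupies 4 bytes.
Bytes at offsets 1..4: AD 4B 6C 58.
Little-endian stores the least-significant byte at the lowest address.
Reassemble most-significant byte first: 58 6C 4B AD → 0x586C4BAD.
0x586C4BAD = 1483492269.

1483492269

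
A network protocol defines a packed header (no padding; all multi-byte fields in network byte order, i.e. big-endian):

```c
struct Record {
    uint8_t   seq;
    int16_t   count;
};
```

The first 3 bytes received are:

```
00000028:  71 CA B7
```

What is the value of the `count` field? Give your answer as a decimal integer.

-13641

`count` follows `seq` (1 byte), so it starts at byte offset 1 and occupies 2 bytes.
Bytes at offsets 1..2: CA B7.
Big-endian stores the most-significant byte at the lowest address.
The bytes are already most-significant first: 0xCAB7.
Top bit is set, so as a signed 16-bit value this is 0xCAB7 − 2^16 = -13641.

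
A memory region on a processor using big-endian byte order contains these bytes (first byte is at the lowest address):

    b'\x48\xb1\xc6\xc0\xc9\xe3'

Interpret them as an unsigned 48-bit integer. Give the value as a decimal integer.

79928380934627

Big-endian stores the most-significant byte at the lowest address.
The bytes are already most-significant first: 0x48B1C6C0C9E3.
0x48B1C6C0C9E3 = 79928380934627.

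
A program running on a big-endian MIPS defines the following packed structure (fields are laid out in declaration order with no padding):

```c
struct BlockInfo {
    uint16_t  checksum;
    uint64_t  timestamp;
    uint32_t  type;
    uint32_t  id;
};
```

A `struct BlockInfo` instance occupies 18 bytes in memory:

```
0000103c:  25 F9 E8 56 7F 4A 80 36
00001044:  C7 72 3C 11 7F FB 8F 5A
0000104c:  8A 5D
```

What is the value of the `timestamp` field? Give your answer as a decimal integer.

`timestamp` follows `checksum` (2 bytes), so it starts at byte offset 2 and occupies 8 bytes.
Bytes at offsets 2..9: E8 56 7F 4A 80 36 C7 72.
Big-endian stores the most-significant byte at the lowest address.
The bytes are already most-significant first: 0xE8567F4A8036C772.
0xE8567F4A8036C772 = 16741708622751778674.

16741708622751778674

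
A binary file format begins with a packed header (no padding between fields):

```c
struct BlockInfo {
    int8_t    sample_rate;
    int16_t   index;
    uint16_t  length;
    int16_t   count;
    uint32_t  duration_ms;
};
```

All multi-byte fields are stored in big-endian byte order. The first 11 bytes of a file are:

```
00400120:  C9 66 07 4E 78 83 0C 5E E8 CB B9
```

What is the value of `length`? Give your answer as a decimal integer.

20088

`length` follows `sample_rate` (1 B), `index` (2 B), so it starts at offset 1 + 2 = 3 and occupies 2 bytes.
Bytes at offsets 3..4: 4E 78.
Big-endian stores the most-significant byte at the lowest address.
The bytes are already most-significant first: 0x4E78.
0x4E78 = 20088.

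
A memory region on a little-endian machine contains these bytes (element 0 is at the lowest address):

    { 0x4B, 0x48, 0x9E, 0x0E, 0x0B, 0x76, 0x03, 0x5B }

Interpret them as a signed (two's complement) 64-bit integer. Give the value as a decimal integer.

Little-endian: lowest address holds the least-significant byte.
Reassemble most-significant byte first: 5B 03 76 0B 0E 9E 48 4B → 0x5B03760B0E9E484B.
0x5B03760B0E9E484B = 6558215272243546187.

6558215272243546187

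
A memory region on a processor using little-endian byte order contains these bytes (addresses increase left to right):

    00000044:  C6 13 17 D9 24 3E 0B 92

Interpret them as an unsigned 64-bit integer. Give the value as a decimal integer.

Little-endian: lowest address holds the least-significant byte.
Reassemble most-significant byte first: 92 0B 3E 24 D9 17 13 C6 → 0x920B3E24D91713C6.
0x920B3E24D91713C6 = 10523573282263208902.

10523573282263208902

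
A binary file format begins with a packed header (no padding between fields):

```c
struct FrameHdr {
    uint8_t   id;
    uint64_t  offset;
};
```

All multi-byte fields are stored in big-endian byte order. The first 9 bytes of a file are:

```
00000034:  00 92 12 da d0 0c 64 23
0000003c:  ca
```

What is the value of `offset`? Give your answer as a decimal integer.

10525715866214212554

`offset` follows `id` (1 byte), so it starts at byte offset 1 and occupies 8 bytes.
Bytes at offsets 1..8: 92 12 DA D0 0C 64 23 CA.
In big-endian order the high byte comes first in memory.
The bytes are already most-significant first: 0x9212DAD00C6423CA.
0x9212DAD00C6423CA = 10525715866214212554.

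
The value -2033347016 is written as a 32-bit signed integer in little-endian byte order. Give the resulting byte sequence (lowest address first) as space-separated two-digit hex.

38 96 CD 86

Two's complement of -2033347016 in 32 bits: 2033347016 = 0x793269C8; invert → 0x86CD9637; add 1 → 0x86CD9638.
Split into bytes (most-significant first): 86 CD 96 38.
In little-endian order the low byte comes first in memory.
So at ascending addresses the bytes are 38 96 CD 86.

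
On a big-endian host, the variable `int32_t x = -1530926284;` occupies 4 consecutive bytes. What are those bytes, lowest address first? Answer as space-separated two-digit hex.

Two's complement of -1530926284 in 32 bits: 1530926284 = 0x5B4014CC; invert → 0xA4BFEB33; add 1 → 0xA4BFEB34.
Split into bytes (most-significant first): A4 BF EB 34.
Big-endian stores the most-significant byte at the lowest address.
So the memory order matches the most-significant-first order: A4 BF EB 34.

A4 BF EB 34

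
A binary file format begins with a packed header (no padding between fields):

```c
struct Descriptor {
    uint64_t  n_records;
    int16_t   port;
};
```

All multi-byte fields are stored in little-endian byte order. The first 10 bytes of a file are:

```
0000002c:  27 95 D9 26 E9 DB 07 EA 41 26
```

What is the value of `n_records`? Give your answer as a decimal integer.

16863689124137768231

`n_records` is the first field, at byte offset 0, occupying 8 bytes.
Bytes at offsets 0..7: 27 95 D9 26 E9 DB 07 EA.
In little-endian order the low byte comes first in memory.
Reassemble most-significant byte first: EA 07 DB E9 26 D9 95 27 → 0xEA07DBE926D99527.
0xEA07DBE926D99527 = 16863689124137768231.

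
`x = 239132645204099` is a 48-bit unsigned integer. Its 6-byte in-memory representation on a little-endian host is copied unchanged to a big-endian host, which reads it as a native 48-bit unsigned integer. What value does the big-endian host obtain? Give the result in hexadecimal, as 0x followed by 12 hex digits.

0x83205F687DD9

239132645204099 in 48-bit hexadecimal is 0xD97D685F2083.
Stored little-endian, the bytes at ascending addresses are 83 20 5F 68 7D D9.
Read back as big-endian, the last byte is least significant, giving 0x83205F687DD9.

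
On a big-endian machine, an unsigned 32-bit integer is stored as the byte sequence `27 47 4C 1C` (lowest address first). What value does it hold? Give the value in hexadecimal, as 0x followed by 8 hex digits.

0x27474C1C

In big-endian order the high byte comes first in memory.
The bytes are already most-significant first: 0x27474C1C.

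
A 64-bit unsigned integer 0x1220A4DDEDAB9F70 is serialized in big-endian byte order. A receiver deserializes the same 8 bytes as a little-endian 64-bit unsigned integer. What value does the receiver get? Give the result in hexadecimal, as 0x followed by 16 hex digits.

Stored big-endian, the bytes at ascending addresses are 12 20 A4 DD ED AB 9F 70.
Read back as little-endian, the first byte is least significant, giving 0x709FABEDDDA42012.

0x709FABEDDDA42012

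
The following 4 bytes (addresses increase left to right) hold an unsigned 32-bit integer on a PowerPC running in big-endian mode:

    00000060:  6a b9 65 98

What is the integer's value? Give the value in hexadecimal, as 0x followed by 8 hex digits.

0x6AB96598

In big-endian order the high byte comes first in memory.
The bytes are already most-significant first: 0x6AB96598.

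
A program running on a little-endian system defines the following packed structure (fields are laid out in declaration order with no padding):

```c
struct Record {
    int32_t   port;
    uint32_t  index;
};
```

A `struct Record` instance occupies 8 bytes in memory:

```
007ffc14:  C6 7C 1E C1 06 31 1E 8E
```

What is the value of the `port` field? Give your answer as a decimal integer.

-1054966586

`port` is the first field, at byte offset 0, occupying 4 bytes.
Bytes at offsets 0..3: C6 7C 1E C1.
Little-endian: lowest address holds the least-significant byte.
Reassemble most-significant byte first: C1 1E 7C C6 → 0xC11E7CC6.
Top bit is set, so as a signed 32-bit value this is 0xC11E7CC6 − 2^32 = -1054966586.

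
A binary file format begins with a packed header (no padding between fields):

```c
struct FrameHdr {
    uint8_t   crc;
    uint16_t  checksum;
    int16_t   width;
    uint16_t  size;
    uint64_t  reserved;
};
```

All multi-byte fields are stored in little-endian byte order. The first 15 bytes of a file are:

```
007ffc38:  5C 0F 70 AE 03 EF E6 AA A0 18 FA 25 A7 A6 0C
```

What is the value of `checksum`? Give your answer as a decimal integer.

`checksum` follows `crc` (1 byte), so it starts at byte offset 1 and occupies 2 bytes.
Bytes at offsets 1..2: 0F 70.
Little-endian: lowest address holds the least-significant byte.
Reassemble most-significant byte first: 70 0F → 0x700F.
0x700F = 28687.

28687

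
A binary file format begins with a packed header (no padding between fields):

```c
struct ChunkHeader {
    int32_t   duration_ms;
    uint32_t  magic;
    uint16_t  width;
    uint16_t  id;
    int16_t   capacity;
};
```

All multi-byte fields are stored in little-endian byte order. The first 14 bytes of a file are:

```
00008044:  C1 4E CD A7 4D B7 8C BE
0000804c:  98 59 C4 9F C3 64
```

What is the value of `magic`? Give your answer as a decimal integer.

`magic` follows `duration_ms` (4 bytes), so it starts at byte offset 4 and occupies 4 bytes.
Bytes at offsets 4..7: 4D B7 8C BE.
In little-endian order the low byte comes first in memory.
Reassemble most-significant byte first: BE 8C B7 4D → 0xBE8CB74D.
0xBE8CB74D = 3196893005.

3196893005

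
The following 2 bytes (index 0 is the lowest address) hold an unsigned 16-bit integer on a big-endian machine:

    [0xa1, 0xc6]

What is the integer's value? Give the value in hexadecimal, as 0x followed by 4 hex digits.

0xA1C6

Big-endian stores the most-significant byte at the lowest address.
The bytes are already most-significant first: 0xA1C6.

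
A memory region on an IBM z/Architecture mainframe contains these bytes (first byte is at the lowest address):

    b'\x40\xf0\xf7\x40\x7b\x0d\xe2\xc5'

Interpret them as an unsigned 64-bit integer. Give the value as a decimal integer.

Big-endian stores the most-significant byte at the lowest address.
The bytes are already most-significant first: 0x40F0F7407B0DE2C5.
0x40F0F7407B0DE2C5 = 4679511869152420549.

4679511869152420549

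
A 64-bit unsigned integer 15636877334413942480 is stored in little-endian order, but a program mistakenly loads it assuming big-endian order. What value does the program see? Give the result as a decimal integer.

15032480652720669145

15636877334413942480 in 64-bit hexadecimal is 0xD901591682199ED0.
Stored little-endian, the bytes at ascending addresses are D0 9E 19 82 16 59 01 D9.
Read back as big-endian, the last byte is least significant, giving 0xD09E1982165901D9.
0xD09E1982165901D9 = 15032480652720669145.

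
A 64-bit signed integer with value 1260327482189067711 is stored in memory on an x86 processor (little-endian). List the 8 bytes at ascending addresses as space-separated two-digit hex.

BF B5 8A E4 2A 95 7D 11

1260327482189067711 in hexadecimal, padded to 64 bits, is 0x117D952AE48AB5BF.
Split into bytes (most-significant first): 11 7D 95 2A E4 8A B5 BF.
Little-endian: lowest address holds the least-significant byte.
So at ascending addresses the bytes are BF B5 8A E4 2A 95 7D 11.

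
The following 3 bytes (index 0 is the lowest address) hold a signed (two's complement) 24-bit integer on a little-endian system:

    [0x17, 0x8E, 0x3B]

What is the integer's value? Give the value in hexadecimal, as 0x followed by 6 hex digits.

Little-endian stores the least-significant byte at the lowest address.
Reassemble most-significant byte first: 3B 8E 17 → 0x3B8E17.

0x3B8E17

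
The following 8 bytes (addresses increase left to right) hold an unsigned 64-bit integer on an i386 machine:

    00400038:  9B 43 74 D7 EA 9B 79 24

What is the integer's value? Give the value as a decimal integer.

2628303290486768539

Little-endian: lowest address holds the least-significant byte.
Reassemble most-significant byte first: 24 79 9B EA D7 74 43 9B → 0x24799BEAD774439B.
0x24799BEAD774439B = 2628303290486768539.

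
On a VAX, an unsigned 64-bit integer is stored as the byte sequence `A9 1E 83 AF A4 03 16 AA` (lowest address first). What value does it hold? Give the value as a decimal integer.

12255987441789509289

Little-endian: lowest address holds the least-significant byte.
Reassemble most-significant byte first: AA 16 03 A4 AF 83 1E A9 → 0xAA1603A4AF831EA9.
0xAA1603A4AF831EA9 = 12255987441789509289.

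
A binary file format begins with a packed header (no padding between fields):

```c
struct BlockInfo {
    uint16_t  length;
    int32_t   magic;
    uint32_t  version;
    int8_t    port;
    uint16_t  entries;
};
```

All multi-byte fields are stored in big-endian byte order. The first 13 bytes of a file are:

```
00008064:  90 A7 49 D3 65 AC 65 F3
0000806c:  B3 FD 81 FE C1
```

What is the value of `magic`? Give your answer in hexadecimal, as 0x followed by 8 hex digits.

0x49D365AC

`magic` follows `length` (2 bytes), so it starts at byte offset 2 and occupies 4 bytes.
Bytes at offsets 2..5: 49 D3 65 AC.
Big-endian: lowest address holds the most-significant byte.
The bytes are already most-significant first: 0x49D365AC.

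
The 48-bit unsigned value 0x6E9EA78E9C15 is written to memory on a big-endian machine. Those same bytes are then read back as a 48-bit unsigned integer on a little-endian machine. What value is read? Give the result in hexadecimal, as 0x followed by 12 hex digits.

Stored big-endian, the bytes at ascending addresses are 6E 9E A7 8E 9C 15.
Read back as little-endian, the first byte is least significant, giving 0x159C8EA79E6E.

0x159C8EA79E6E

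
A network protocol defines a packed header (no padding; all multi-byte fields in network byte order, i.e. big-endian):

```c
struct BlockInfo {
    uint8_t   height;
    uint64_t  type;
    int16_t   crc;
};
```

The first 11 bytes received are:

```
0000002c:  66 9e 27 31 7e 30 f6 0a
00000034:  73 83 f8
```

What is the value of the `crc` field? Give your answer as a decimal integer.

`crc` follows `height` (1 B), `type` (8 B), so it starts at offset 1 + 8 = 9 and occupies 2 bytes.
Bytes at offsets 9..10: 83 F8.
Big-endian: lowest address holds the most-significant byte.
The bytes are already most-significant first: 0x83F8.
Top bit is set, so as a signed 16-bit value this is 0x83F8 − 2^16 = -31752.

-31752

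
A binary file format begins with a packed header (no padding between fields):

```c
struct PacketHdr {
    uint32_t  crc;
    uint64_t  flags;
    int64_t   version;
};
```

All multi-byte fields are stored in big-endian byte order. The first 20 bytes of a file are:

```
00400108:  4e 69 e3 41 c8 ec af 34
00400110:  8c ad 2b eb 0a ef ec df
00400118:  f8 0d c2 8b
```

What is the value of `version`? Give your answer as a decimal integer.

788108906496639627

`version` follows `crc` (4 B), `flags` (8 B), so it starts at offset 4 + 8 = 12 and occupies 8 bytes.
Bytes at offsets 12..19: 0A EF EC DF F8 0D C2 8B.
In big-endian order the high byte comes first in memory.
The bytes are already most-significant first: 0x0AEFECDFF80DC28B.
0x0AEFECDFF80DC28B = 788108906496639627.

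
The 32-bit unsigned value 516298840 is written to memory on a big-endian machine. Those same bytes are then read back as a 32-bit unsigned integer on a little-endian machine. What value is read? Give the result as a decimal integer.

516298840 in 32-bit hexadecimal is 0x1EC61858.
Stored big-endian, the bytes at ascending addresses are 1E C6 18 58.
Read back as little-endian, the first byte is least significant, giving 0x5818C61E.
0x5818C61E = 1478018590.

1478018590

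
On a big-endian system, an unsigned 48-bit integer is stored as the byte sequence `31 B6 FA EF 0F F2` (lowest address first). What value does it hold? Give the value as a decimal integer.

In big-endian order the high byte comes first in memory.
The bytes are already most-significant first: 0x31B6FAEF0FF2.
0x31B6FAEF0FF2 = 54661963780082.

54661963780082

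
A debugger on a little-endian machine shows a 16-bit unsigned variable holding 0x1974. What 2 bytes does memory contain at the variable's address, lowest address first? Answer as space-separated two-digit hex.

Split into bytes (most-significant first): 19 74.
In little-endian order the low byte comes first in memory.
So at ascending addresses the bytes are 74 19.

74 19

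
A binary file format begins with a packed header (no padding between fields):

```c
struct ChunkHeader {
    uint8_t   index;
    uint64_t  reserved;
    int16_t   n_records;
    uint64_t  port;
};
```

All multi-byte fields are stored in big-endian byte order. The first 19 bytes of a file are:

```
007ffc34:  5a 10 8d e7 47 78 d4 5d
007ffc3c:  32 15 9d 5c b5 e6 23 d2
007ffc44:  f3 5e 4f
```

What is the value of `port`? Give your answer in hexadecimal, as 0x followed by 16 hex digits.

0x5CB5E623D2F35E4F

`port` follows `index` (1 B), `reserved` (8 B), `n_records` (2 B), so it starts at offset 1 + 8 + 2 = 11 and occupies 8 bytes.
Bytes at offsets 11..18: 5C B5 E6 23 D2 F3 5E 4F.
Big-endian: lowest address holds the most-significant byte.
The bytes are already most-significant first: 0x5CB5E623D2F35E4F.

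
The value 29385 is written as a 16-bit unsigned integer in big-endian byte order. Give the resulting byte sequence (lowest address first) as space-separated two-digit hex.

72 C9

29385 in hexadecimal, padded to 16 bits, is 0x72C9.
Split into bytes (most-significant first): 72 C9.
Big-endian stores the most-significant byte at the lowest address.
So the memory order matches the most-significant-first order: 72 C9.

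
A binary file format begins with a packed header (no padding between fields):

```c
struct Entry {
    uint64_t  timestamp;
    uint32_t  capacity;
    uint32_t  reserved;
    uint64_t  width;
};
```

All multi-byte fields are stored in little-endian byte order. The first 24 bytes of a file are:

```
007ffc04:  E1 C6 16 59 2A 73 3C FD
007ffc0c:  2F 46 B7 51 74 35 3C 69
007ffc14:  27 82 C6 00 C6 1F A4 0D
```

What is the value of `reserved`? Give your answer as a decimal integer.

1765553524

`reserved` follows `timestamp` (8 B), `capacity` (4 B), so it starts at offset 8 + 4 = 12 and occupies 4 bytes.
Bytes at offsets 12..15: 74 35 3C 69.
Little-endian stores the least-significant byte at the lowest address.
Reassemble most-significant byte first: 69 3C 35 74 → 0x693C3574.
0x693C3574 = 1765553524.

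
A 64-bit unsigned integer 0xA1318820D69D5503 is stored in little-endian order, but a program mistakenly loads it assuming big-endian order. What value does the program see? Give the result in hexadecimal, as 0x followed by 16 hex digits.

0x03559DD6208831A1

Stored little-endian, the bytes at ascending addresses are 03 55 9D D6 20 88 31 A1.
Read back as big-endian, the last byte is least significant, giving 0x03559DD6208831A1.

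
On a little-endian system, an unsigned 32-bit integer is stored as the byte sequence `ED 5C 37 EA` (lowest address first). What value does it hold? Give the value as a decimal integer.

Little-endian: lowest address holds the least-significant byte.
Reassemble most-significant byte first: EA 37 5C ED → 0xEA375CED.
0xEA375CED = 3929496813.

3929496813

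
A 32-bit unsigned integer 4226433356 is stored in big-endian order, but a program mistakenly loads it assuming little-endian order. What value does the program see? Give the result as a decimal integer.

4226433356 in 32-bit hexadecimal is 0xFBEA414C.
Stored big-endian, the bytes at ascending addresses are FB EA 41 4C.
Read back as little-endian, the first byte is least significant, giving 0x4C41EAFB.
0x4C41EAFB = 1279388411.

1279388411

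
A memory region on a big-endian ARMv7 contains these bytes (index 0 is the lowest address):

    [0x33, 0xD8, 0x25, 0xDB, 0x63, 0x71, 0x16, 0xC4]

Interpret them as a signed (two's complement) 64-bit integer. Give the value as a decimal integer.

Big-endian stores the most-significant byte at the lowest address.
The bytes are already most-significant first: 0x33D825DB637116C4.
0x33D825DB637116C4 = 3735777515100247748.

3735777515100247748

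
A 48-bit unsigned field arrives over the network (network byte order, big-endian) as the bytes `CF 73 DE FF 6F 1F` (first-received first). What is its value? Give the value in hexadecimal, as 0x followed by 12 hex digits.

0xCF73DEFF6F1F

Big-endian: lowest address holds the most-significant byte.
The bytes are already most-significant first: 0xCF73DEFF6F1F.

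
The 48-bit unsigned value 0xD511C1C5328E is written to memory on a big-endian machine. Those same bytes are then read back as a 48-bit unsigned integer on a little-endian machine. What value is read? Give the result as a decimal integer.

Stored big-endian, the bytes at ascending addresses are D5 11 C1 C5 32 8E.
Read back as little-endian, the first byte is least significant, giving 0x8E32C5C111D5.
0x8E32C5C111D5 = 156348717273557.

156348717273557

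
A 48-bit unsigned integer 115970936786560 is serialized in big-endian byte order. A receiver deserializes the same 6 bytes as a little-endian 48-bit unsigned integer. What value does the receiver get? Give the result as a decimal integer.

141624358631785

115970936786560 in 48-bit hexadecimal is 0x6979967DCE80.
Stored big-endian, the bytes at ascending addresses are 69 79 96 7D CE 80.
Read back as little-endian, the first byte is least significant, giving 0x80CE7D967969.
0x80CE7D967969 = 141624358631785.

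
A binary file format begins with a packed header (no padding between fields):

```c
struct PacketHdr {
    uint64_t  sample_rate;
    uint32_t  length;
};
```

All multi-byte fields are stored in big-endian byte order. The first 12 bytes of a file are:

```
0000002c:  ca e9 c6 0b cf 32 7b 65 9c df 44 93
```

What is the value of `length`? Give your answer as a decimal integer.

`length` follows `sample_rate` (8 bytes), so it starts at byte offset 8 and occupies 4 bytes.
Bytes at offsets 8..11: 9C DF 44 93.
Big-endian: lowest address holds the most-significant byte.
The bytes are already most-significant first: 0x9CDF4493.
0x9CDF4493 = 2631877779.

2631877779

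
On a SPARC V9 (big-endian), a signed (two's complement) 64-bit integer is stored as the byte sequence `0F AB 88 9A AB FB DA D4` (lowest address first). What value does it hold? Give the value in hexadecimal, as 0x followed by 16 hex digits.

Big-endian: lowest address holds the most-significant byte.
The bytes are already most-significant first: 0x0FAB889AABFBDAD4.

0x0FAB889AABFBDAD4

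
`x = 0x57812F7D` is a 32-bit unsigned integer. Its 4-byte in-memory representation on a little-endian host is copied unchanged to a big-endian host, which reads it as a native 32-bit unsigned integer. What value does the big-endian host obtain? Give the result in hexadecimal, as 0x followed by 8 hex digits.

Stored little-endian, the bytes at ascending addresses are 7D 2F 81 57.
Read back as big-endian, the last byte is least significant, giving 0x7D2F8157.

0x7D2F8157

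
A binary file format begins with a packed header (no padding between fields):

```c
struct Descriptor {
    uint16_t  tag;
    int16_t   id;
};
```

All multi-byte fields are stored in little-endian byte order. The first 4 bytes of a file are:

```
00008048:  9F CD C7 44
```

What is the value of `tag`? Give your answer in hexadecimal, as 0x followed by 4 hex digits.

`tag` is the first field, at byte offset 0, occupying 2 bytes.
Bytes at offsets 0..1: 9F CD.
Little-endian: lowest address holds the least-significant byte.
Reassemble most-significant byte first: CD 9F → 0xCD9F.

0xCD9F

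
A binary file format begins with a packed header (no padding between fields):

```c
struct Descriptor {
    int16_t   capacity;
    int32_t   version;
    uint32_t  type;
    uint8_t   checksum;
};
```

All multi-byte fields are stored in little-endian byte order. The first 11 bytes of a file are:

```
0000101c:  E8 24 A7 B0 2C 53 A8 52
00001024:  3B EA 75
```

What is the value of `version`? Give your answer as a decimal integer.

`version` follows `capacity` (2 bytes), so it starts at byte offset 2 and occupies 4 bytes.
Bytes at offsets 2..5: A7 B0 2C 53.
Little-endian stores the least-significant byte at the lowest address.
Reassemble most-significant byte first: 53 2C B0 A7 → 0x532CB0A7.
0x532CB0A7 = 1395437735.

1395437735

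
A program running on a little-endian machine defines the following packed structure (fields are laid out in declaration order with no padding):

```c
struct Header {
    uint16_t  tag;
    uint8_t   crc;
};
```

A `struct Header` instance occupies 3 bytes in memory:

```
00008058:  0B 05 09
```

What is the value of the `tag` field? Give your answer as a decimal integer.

`tag` is the first field, at byte offset 0, occupying 2 bytes.
Bytes at offsets 0..1: 0B 05.
Little-endian: lowest address holds the least-significant byte.
Reassemble most-significant byte first: 05 0B → 0x050B.
0x050B = 1291.

1291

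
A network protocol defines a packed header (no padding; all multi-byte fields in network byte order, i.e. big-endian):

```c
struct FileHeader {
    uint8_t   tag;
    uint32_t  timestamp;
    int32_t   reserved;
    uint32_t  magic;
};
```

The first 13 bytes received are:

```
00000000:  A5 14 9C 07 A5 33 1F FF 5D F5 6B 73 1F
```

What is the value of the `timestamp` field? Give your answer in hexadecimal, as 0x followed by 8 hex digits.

`timestamp` follows `tag` (1 byte), so it starts at byte offset 1 and occupies 4 bytes.
Bytes at offsets 1..4: 14 9C 07 A5.
Big-endian stores the most-significant byte at the lowest address.
The bytes are already most-significant first: 0x149C07A5.

0x149C07A5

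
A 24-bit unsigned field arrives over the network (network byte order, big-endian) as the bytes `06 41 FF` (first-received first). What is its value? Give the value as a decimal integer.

Big-endian stores the most-significant byte at the lowest address.
The bytes are already most-significant first: 0x0641FF.
0x0641FF = 410111.

410111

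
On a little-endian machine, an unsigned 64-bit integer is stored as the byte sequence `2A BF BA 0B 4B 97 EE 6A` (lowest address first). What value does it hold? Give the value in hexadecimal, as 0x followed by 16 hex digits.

Little-endian: lowest address holds the least-significant byte.
Reassemble most-significant byte first: 6A EE 97 4B 0B BA BF 2A → 0x6AEE974B0BBABF2A.

0x6AEE974B0BBABF2A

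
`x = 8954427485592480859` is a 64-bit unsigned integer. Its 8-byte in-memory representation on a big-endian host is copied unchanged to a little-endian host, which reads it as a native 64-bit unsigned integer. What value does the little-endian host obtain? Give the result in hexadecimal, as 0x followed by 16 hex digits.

8954427485592480859 in 64-bit hexadecimal is 0x7C44845B05BBEC5B.
Stored big-endian, the bytes at ascending addresses are 7C 44 84 5B 05 BB EC 5B.
Read back as little-endian, the first byte is least significant, giving 0x5BECBB055B84447C.

0x5BECBB055B84447C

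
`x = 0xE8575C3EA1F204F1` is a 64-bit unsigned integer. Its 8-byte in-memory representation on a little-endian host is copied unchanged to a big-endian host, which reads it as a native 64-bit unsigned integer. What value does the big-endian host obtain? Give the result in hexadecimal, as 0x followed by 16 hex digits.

Stored little-endian, the bytes at ascending addresses are F1 04 F2 A1 3E 5C 57 E8.
Read back as big-endian, the last byte is least significant, giving 0xF104F2A13E5C57E8.

0xF104F2A13E5C57E8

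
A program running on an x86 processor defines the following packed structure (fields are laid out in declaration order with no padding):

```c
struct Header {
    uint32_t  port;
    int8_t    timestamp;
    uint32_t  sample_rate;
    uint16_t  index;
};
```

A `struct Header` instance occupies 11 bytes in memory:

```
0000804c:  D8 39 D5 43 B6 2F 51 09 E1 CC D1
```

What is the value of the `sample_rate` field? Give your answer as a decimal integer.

`sample_rate` follows `port` (4 B), `timestamp` (1 B), so it starts at offset 4 + 1 = 5 and occupies 4 bytes.
Bytes at offsets 5..8: 2F 51 09 E1.
Little-endian: lowest address holds the least-significant byte.
Reassemble most-significant byte first: E1 09 51 2F → 0xE109512F.
0xE109512F = 3775484207.

3775484207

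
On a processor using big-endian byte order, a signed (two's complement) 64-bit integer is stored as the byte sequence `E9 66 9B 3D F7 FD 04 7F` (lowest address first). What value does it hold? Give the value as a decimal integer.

-1628443524791991169

Big-endian: lowest address holds the most-significant byte.
The bytes are already most-significant first: 0xE9669B3DF7FD047F.
Top bit is set, so as a signed 64-bit value this is 0xE9669B3DF7FD047F − 2^64 = -1628443524791991169.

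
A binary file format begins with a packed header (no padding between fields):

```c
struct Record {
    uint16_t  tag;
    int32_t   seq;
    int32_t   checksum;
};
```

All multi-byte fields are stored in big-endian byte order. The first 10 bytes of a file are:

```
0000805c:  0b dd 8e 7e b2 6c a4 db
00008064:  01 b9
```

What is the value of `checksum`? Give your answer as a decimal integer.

-1529151047

`checksum` follows `tag` (2 B), `seq` (4 B), so it starts at offset 2 + 4 = 6 and occupies 4 bytes.
Bytes at offsets 6..9: A4 DB 01 B9.
Big-endian stores the most-significant byte at the lowest address.
The bytes are already most-significant first: 0xA4DB01B9.
Top bit is set, so as a signed 32-bit value this is 0xA4DB01B9 − 2^32 = -1529151047.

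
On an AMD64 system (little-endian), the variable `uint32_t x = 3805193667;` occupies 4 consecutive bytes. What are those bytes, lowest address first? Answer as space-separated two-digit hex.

C3 A5 CE E2

3805193667 in hexadecimal, padded to 32 bits, is 0xE2CEA5C3.
Split into bytes (most-significant first): E2 CE A5 C3.
Little-endian stores the least-significant byte at the lowest address.
So at ascending addresses the bytes are C3 A5 CE E2.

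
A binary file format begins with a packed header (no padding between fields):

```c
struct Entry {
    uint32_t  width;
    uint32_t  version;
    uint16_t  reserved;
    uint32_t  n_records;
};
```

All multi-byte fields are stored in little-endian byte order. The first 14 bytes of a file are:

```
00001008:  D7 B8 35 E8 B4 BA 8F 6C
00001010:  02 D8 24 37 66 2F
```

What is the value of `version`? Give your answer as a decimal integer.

`version` follows `width` (4 bytes), so it starts at byte offset 4 and occupies 4 bytes.
Bytes at offsets 4..7: B4 BA 8F 6C.
Little-endian stores the least-significant byte at the lowest address.
Reassemble most-significant byte first: 6C 8F BA B4 → 0x6C8FBAB4.
0x6C8FBAB4 = 1821358772.

1821358772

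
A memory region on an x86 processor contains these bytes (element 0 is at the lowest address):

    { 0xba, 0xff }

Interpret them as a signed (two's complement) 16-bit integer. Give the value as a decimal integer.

In little-endian order the low byte comes first in memory.
Reassemble most-significant byte first: FF BA → 0xFFBA.
Top bit is set, so as a signed 16-bit value this is 0xFFBA − 2^16 = -70.

-70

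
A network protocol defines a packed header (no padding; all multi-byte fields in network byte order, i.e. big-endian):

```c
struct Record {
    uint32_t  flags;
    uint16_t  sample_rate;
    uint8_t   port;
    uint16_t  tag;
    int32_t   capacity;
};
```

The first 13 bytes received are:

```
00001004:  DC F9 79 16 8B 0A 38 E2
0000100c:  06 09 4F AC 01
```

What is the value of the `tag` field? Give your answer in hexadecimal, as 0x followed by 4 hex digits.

`tag` follows `flags` (4 B), `sample_rate` (2 B), `port` (1 B), so it starts at offset 4 + 2 + 1 = 7 and occupies 2 bytes.
Bytes at offsets 7..8: E2 06.
In big-endian order the high byte comes first in memory.
The bytes are already most-significant first: 0xE206.

0xE206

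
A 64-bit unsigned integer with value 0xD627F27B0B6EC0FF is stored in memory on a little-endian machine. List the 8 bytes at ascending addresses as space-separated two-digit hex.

FF C0 6E 0B 7B F2 27 D6

Split into bytes (most-significant first): D6 27 F2 7B 0B 6E C0 FF.
Little-endian stores the least-significant byte at the lowest address.
So at ascending addresses the bytes are FF C0 6E 0B 7B F2 27 D6.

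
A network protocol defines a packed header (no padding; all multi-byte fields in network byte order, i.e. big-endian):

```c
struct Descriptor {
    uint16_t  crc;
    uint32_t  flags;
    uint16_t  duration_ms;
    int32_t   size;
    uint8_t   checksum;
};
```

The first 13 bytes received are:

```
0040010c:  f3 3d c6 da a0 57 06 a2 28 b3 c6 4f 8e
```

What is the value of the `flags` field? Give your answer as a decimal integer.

3336216663

`flags` follows `crc` (2 bytes), so it starts at byte offset 2 and occupies 4 bytes.
Bytes at offsets 2..5: C6 DA A0 57.
Big-endian stores the most-significant byte at the lowest address.
The bytes are already most-significant first: 0xC6DAA057.
0xC6DAA057 = 3336216663.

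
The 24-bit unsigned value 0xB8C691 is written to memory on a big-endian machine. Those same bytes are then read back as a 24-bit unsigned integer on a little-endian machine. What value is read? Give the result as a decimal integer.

9553592

Stored big-endian, the bytes at ascending addresses are B8 C6 91.
Read back as little-endian, the first byte is least significant, giving 0x91C6B8.
0x91C6B8 = 9553592.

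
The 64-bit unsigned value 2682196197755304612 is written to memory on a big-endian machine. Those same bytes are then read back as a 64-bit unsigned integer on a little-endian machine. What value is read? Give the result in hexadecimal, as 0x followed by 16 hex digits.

2682196197755304612 in 64-bit hexadecimal is 0x2539133B211BBAA4.
Stored big-endian, the bytes at ascending addresses are 25 39 13 3B 21 1B BA A4.
Read back as little-endian, the first byte is least significant, giving 0xA4BA1B213B133925.

0xA4BA1B213B133925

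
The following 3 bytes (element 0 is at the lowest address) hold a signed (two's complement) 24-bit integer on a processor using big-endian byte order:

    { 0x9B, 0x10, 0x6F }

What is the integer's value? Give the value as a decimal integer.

-6614929

In big-endian order the high byte comes first in memory.
The bytes are already most-significant first: 0x9B106F.
Top bit is set, so as a signed 24-bit value this is 0x9B106F − 2^24 = -6614929.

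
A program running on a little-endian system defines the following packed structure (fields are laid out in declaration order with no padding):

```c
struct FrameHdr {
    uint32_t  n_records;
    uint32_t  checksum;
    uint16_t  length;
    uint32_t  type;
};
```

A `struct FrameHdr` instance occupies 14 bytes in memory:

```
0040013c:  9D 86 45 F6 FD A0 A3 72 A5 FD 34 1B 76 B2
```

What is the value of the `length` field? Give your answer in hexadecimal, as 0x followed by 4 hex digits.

`length` follows `n_records` (4 B), `checksum` (4 B), so it starts at offset 4 + 4 = 8 and occupies 2 bytes.
Bytes at offsets 8..9: A5 FD.
In little-endian order the low byte comes first in memory.
Reassemble most-significant byte first: FD A5 → 0xFDA5.

0xFDA5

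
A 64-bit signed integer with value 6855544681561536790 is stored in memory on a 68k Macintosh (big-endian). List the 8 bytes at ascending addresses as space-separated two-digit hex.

6855544681561536790 in hexadecimal, padded to 64 bits, is 0x5F23C990CE4B3916.
Split into bytes (most-significant first): 5F 23 C9 90 CE 4B 39 16.
Big-endian: lowest address holds the most-significant byte.
So the memory order matches the most-significant-first order: 5F 23 C9 90 CE 4B 39 16.

5F 23 C9 90 CE 4B 39 16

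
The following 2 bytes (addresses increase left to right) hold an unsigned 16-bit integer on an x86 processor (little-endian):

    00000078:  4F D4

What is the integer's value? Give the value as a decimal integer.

Little-endian stores the least-significant byte at the lowest address.
Reassemble most-significant byte first: D4 4F → 0xD44F.
0xD44F = 54351.

54351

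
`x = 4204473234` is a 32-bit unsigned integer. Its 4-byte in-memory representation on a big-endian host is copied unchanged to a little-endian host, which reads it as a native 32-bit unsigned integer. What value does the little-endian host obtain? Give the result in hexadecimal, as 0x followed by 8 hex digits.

4204473234 in 32-bit hexadecimal is 0xFA9B2B92.
Stored big-endian, the bytes at ascending addresses are FA 9B 2B 92.
Read back as little-endian, the first byte is least significant, giving 0x922B9BFA.

0x922B9BFA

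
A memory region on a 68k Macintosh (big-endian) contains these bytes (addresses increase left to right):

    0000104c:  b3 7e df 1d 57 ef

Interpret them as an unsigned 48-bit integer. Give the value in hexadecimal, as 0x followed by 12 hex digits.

0xB37EDF1D57EF

In big-endian order the high byte comes first in memory.
The bytes are already most-significant first: 0xB37EDF1D57EF.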